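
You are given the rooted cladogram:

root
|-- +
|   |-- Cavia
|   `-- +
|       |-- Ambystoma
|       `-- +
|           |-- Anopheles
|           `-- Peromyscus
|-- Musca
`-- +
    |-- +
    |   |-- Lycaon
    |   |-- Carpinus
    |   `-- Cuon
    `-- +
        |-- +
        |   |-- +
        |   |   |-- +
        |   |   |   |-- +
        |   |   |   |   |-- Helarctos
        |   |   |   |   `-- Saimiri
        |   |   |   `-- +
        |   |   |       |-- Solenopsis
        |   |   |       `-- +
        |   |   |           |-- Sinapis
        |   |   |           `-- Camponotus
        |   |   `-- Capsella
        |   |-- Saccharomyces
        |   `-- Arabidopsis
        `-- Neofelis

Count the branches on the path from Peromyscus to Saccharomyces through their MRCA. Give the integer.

The MRCA of Peromyscus and Saccharomyces is the root of the tree.
From Peromyscus up to that node: 4 branches. From Saccharomyces up to the same node: 4 branches. Total: 4 + 4 = 8.

8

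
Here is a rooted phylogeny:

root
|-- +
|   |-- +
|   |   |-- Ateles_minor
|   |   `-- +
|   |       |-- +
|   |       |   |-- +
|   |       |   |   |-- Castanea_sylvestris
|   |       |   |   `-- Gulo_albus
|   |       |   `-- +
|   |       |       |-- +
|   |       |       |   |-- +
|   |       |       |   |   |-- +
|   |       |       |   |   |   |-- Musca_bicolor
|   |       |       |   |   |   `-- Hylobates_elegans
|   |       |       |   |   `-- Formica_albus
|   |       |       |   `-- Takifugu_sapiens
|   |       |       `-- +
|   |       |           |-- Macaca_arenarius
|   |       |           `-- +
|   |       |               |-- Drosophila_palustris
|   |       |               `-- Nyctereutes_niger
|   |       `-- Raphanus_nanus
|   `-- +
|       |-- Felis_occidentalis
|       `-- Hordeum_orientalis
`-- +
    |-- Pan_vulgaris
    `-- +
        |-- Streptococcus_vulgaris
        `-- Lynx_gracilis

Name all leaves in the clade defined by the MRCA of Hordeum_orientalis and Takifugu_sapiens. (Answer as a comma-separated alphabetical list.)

Ateles_minor, Castanea_sylvestris, Drosophila_palustris, Felis_occidentalis, Formica_albus, Gulo_albus, Hordeum_orientalis, Hylobates_elegans, Macaca_arenarius, Musca_bicolor, Nyctereutes_niger, Raphanus_nanus, Takifugu_sapiens

Tracing Hordeum_orientalis: it sits inside (Felis_occidentalis,Hordeum_orientalis).
Tracing Takifugu_sapiens: it sits inside (((Musca_bicolor,Hylobates_elegans),Formica_albus),Takifugu_sapiens).
The smallest clade enclosing both is ((Ateles_minor,(((Castanea_sylvestris,Gulo_albus),((((Musca_bicolor,Hylobates_elegans),Formica_albus),Takifugu_sapiens),(Macaca_arenarius,(Drosophila_palustris,Nyctereutes_niger)))),Raphanus_nanus)),(Felis_occidentalis,Hordeum_orientalis)); the answer is its 13 terminal taxa in alphabetical order.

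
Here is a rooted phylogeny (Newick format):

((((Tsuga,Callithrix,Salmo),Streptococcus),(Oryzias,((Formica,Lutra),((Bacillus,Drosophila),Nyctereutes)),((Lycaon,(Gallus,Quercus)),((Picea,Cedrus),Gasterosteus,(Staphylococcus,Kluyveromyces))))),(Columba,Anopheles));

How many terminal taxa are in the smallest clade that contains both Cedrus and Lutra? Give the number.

14

The MRCA of Cedrus and Lutra is the node subtending (Oryzias,((Formica,Lutra),((Bacillus,Drosophila),Nyctereutes)),((Lycaon,(Gallus,Quercus)),((Picea,Cedrus),Gasterosteus,(Staphylococcus,Kluyveromyces)))).
That clade contains 14 terminal taxa: Bacillus, Cedrus, Drosophila, Formica, Gallus, Gasterosteus, Kluyveromyces, Lutra, Lycaon, Nyctereutes, Oryzias, Picea, Quercus, Staphylococcus.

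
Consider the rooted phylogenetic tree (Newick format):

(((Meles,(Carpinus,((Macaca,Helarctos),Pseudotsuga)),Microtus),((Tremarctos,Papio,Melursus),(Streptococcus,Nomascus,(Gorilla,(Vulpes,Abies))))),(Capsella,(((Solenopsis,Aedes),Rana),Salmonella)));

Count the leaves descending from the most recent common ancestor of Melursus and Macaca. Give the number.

14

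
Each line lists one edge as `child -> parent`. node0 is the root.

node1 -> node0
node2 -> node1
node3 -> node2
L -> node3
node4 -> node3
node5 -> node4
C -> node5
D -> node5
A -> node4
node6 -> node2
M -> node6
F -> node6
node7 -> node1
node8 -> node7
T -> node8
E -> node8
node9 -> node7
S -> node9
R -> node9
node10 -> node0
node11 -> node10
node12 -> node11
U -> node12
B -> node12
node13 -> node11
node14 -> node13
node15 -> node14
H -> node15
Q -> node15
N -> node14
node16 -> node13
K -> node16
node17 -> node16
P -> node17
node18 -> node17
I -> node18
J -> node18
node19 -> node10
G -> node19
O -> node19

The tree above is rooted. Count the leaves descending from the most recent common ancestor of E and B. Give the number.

The MRCA of E and B is the root, so the clade is the entire tree.
That clade contains 21 terminal taxa: A, B, C, D, E, F, G, H, I, J, K, L, M, N, O, P, Q, R, S, T, U.

21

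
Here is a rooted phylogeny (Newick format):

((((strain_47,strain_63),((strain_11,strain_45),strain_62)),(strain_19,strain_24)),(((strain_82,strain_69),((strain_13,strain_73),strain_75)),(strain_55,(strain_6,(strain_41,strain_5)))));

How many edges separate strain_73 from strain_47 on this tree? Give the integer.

The MRCA of strain_73 and strain_47 is the root of the tree.
From strain_73 up to that node: 5 branches. From strain_47 up to the same node: 4 branches. Total: 5 + 4 = 9.

9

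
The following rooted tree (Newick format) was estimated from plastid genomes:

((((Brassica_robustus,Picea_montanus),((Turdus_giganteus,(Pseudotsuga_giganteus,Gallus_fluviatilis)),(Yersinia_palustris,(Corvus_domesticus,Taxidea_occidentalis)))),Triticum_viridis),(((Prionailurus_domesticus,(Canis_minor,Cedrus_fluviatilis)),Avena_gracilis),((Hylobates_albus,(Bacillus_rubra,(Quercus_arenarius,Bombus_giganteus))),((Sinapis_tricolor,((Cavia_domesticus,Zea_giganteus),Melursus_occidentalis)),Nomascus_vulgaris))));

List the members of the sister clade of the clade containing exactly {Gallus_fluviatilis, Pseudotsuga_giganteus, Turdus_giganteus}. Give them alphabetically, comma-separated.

Corvus_domesticus, Taxidea_occidentalis, Yersinia_palustris

The clade containing exactly {Gallus_fluviatilis, Pseudotsuga_giganteus, Turdus_giganteus} attaches to the tree at the node subtending ((Turdus_giganteus,(Pseudotsuga_giganteus,Gallus_fluviatilis)),(Yersinia_palustris,(Corvus_domesticus,Taxidea_occidentalis))).
The other lineage descending from that same node — the sister group — is (Yersinia_palustris,(Corvus_domesticus,Taxidea_occidentalis)); its 3 tips in alphabetical order are the answer.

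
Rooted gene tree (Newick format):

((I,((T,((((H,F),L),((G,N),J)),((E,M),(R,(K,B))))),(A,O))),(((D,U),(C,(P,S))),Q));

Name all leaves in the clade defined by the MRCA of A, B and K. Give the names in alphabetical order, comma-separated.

Tracing A: it sits inside (A,O).
Tracing B: it sits inside (K,B).
Tracing K: it sits inside (K,B).
The smallest clade enclosing all 3 is ((T,((((H,F),L),((G,N),J)),((E,M),(R,(K,B))))),(A,O)); the answer is its 14 terminal taxa in alphabetical order.

A, B, E, F, G, H, J, K, L, M, N, O, R, T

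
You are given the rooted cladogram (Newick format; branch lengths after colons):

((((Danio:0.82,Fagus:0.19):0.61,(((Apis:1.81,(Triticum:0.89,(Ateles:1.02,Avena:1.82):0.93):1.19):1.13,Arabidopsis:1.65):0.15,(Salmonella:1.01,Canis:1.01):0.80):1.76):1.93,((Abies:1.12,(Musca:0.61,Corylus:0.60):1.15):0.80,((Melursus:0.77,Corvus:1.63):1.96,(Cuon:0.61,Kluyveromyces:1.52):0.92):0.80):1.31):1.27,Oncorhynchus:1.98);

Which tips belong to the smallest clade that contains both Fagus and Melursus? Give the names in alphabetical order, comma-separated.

Tracing Fagus: it sits inside (Danio,Fagus).
Tracing Melursus: it sits inside (Melursus,Corvus).
The smallest clade enclosing both is (((Danio,Fagus),(((Apis,(Triticum,(Ateles,Avena))),Arabidopsis),(Salmonella,Canis))),((Abies,(Musca,Corylus)),((Melursus,Corvus),(Cuon,Kluyveromyces)))); the answer is its 16 terminal taxa in alphabetical order.

Abies, Apis, Arabidopsis, Ateles, Avena, Canis, Corvus, Corylus, Cuon, Danio, Fagus, Kluyveromyces, Melursus, Musca, Salmonella, Triticum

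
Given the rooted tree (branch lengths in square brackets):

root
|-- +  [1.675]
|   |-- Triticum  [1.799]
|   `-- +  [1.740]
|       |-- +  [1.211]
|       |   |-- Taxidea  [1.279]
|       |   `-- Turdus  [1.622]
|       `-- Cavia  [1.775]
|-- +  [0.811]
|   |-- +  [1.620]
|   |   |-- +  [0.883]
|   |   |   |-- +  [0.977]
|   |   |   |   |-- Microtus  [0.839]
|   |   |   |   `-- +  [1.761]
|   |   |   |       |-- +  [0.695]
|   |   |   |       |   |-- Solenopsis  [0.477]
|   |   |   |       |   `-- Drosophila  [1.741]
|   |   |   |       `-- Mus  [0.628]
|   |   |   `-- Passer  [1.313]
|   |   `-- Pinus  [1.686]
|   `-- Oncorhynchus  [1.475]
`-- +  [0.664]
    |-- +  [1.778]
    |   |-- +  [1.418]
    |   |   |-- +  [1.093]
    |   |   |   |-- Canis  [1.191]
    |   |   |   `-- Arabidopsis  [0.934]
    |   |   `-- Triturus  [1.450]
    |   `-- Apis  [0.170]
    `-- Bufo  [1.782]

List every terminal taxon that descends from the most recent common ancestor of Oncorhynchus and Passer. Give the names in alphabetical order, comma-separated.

Tracing Oncorhynchus: it sits inside ((((Microtus,((Solenopsis,Drosophila),Mus)),Passer),Pinus),Oncorhynchus).
Tracing Passer: it sits inside ((Microtus,((Solenopsis,Drosophila),Mus)),Passer).
The smallest clade enclosing both is ((((Microtus,((Solenopsis,Drosophila),Mus)),Passer),Pinus),Oncorhynchus); the answer is its 7 terminal taxa in alphabetical order.

Drosophila, Microtus, Mus, Oncorhynchus, Passer, Pinus, Solenopsis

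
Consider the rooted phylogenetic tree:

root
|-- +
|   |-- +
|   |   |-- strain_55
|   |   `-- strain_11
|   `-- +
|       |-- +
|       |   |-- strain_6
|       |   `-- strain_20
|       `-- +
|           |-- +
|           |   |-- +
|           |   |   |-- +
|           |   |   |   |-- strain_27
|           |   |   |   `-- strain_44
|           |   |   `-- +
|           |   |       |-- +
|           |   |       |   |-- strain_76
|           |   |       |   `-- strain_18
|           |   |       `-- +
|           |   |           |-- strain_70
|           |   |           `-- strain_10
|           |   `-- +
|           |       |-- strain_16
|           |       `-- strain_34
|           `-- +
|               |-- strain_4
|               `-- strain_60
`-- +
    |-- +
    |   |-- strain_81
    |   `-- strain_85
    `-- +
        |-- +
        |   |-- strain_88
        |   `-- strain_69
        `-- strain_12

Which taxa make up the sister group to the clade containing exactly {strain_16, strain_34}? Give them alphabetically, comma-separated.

The clade containing exactly {strain_16, strain_34} attaches to the tree at the node subtending (((strain_27,strain_44),((strain_76,strain_18),(strain_70,strain_10))),(strain_16,strain_34)).
The other lineage descending from that same node — the sister group — is ((strain_27,strain_44),((strain_76,strain_18),(strain_70,strain_10))); its 6 tips in alphabetical order are the answer.

strain_10, strain_18, strain_27, strain_44, strain_70, strain_76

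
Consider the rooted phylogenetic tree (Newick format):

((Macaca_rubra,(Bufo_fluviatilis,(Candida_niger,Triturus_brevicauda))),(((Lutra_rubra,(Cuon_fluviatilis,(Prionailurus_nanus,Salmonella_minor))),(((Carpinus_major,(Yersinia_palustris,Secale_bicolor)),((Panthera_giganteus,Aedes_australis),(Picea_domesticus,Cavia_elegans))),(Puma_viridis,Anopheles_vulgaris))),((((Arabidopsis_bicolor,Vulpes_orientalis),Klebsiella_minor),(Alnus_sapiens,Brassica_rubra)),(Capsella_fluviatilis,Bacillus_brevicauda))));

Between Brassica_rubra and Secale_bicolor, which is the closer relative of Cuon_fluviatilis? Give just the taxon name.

The MRCA of Cuon_fluviatilis and Secale_bicolor subtends ((Lutra_rubra,(Cuon_fluviatilis,(Prionailurus_nanus,Salmonella_minor))),(((Carpinus_major,(Yersinia_palustris,Secale_bicolor)),((Panthera_giganteus,Aedes_australis),(Picea_domesticus,Cavia_elegans))),(Puma_viridis,Anopheles_vulgaris))) (13 taxa).
The MRCA of Cuon_fluviatilis and Brassica_rubra subtends (((Lutra_rubra,(Cuon_fluviatilis,(Prionailurus_nanus,Salmonella_minor))),(((Carpinus_major,(Yersinia_palustris,Secale_bicolor)),((Panthera_giganteus,Aedes_australis),(Picea_domesticus,Cavia_elegans))),(Puma_viridis,Anopheles_vulgaris))),((((Arabidopsis_bicolor,Vulpes_orientalis),Klebsiella_minor),(Alnus_sapiens,Brassica_rubra)),(Capsella_fluviatilis,Bacillus_brevicauda))) (20 taxa).
The first is nested inside the second, so Cuon_fluviatilis shares a more recent common ancestor with Secale_bicolor.

Secale_bicolor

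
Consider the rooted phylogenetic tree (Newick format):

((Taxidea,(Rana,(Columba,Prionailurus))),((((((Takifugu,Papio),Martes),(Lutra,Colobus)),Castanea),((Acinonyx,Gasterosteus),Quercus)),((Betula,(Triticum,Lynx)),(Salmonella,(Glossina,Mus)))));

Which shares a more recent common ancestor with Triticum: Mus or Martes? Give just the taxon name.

Mus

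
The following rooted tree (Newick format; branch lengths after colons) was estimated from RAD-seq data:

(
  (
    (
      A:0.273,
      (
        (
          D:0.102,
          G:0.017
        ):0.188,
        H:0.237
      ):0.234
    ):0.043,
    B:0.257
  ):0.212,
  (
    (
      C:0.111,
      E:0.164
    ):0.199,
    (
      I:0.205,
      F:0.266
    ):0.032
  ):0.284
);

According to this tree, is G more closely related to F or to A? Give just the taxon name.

The MRCA of G and A subtends (A,((D,G),H)) (4 taxa).
The MRCA of G and F is the root, subtending the entire tree (9 taxa).
The first is nested inside the second, so G shares a more recent common ancestor with A.

A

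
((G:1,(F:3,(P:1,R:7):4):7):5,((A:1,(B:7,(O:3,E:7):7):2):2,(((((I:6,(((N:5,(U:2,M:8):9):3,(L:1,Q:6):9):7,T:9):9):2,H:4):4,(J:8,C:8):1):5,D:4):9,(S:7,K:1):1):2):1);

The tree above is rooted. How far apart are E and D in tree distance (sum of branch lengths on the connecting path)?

33

The path runs E → … → MRCA → … → D; the MRCA is the node subtending ((A,(B,(O,E))),(((((I,(((N,(U,M)),(L,Q)),T)),H),(J,C)),D),(S,K))).
Branch lengths along that path: 7 + 7 + 2 + 2 + 2 + 9 + 4 = 33.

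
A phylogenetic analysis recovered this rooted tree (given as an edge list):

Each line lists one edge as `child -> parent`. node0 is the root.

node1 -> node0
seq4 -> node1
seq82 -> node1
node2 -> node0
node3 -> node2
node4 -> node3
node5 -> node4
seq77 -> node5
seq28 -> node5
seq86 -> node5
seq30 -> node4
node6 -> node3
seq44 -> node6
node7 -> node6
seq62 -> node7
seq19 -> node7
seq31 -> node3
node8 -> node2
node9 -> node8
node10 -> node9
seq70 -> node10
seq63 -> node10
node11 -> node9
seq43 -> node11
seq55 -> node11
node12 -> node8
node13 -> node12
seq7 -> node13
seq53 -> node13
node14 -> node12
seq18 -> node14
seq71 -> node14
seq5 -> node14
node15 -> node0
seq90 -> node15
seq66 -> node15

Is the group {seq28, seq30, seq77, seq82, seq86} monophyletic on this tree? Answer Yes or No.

The MRCA of the listed taxa is the root, so the smallest clade containing them is the whole tree.
That clade also contains seq18, seq19, seq31, seq4, seq43, seq44, seq5, seq53, seq55, seq62, seq63, seq66, seq7, seq70, seq71, seq90, which are not in the proposed group, so the group is not monophyletic.

No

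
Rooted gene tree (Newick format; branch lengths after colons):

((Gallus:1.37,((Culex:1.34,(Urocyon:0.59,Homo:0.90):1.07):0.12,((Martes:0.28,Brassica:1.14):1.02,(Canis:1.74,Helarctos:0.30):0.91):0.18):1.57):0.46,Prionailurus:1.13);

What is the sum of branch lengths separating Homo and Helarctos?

3.48

The path runs Homo → … → MRCA → … → Helarctos; the MRCA is the node subtending ((Culex,(Urocyon,Homo)),((Martes,Brassica),(Canis,Helarctos))).
Branch lengths along that path: 0.90 + 1.07 + 0.12 + 0.18 + 0.91 + 0.30 = 3.48.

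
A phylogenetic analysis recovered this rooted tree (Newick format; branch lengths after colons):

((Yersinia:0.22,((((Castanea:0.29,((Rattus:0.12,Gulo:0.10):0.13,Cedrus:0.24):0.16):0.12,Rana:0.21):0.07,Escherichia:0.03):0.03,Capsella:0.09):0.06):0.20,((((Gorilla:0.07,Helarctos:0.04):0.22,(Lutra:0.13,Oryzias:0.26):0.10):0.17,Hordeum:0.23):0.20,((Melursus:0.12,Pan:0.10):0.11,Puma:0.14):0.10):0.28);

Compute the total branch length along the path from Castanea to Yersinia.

0.79

The path runs Castanea → … → MRCA → … → Yersinia; the MRCA is the node subtending (Yersinia,((((Castanea,((Rattus,Gulo),Cedrus)),Rana),Escherichia),Capsella)).
Branch lengths along that path: 0.29 + 0.12 + 0.07 + 0.03 + 0.06 + 0.22 = 0.79.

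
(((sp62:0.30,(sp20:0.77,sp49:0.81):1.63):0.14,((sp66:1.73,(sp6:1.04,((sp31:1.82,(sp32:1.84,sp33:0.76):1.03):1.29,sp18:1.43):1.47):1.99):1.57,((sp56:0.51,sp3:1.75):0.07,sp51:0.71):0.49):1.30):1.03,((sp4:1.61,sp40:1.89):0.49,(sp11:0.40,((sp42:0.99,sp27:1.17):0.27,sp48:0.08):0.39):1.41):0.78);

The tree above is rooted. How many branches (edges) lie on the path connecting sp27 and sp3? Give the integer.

The MRCA of sp27 and sp3 is the root of the tree.
From sp27 up to that node: 5 branches. From sp3 up to the same node: 5 branches. Total: 5 + 5 = 10.

10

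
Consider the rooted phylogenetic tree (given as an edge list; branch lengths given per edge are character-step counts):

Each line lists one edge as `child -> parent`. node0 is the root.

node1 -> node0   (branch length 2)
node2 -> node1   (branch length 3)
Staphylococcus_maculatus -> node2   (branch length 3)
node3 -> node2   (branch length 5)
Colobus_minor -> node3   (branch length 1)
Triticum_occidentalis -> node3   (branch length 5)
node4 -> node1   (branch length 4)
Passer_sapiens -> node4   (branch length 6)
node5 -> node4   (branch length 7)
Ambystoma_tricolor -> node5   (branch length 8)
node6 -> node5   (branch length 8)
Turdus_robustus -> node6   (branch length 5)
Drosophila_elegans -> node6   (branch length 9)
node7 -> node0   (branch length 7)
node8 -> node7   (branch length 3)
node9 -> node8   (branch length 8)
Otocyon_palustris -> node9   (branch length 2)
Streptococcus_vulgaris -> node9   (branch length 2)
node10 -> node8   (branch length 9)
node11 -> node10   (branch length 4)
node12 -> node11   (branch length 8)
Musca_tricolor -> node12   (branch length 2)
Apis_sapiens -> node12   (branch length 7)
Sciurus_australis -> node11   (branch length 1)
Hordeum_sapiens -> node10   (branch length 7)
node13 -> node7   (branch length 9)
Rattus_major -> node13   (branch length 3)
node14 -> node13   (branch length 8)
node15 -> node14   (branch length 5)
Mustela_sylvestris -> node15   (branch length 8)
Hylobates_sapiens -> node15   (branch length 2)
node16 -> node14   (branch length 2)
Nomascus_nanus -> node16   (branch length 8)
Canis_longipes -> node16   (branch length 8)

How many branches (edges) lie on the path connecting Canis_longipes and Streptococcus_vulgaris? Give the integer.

The MRCA of Canis_longipes and Streptococcus_vulgaris is the node subtending (((Otocyon_palustris,Streptococcus_vulgaris),(((Musca_tricolor,Apis_sapiens),Sciurus_australis),Hordeum_sapiens)),(Rattus_major,((Mustela_sylvestris,Hylobates_sapiens),(Nomascus_nanus,Canis_longipes)))).
From Canis_longipes up to that node: 4 branches. From Streptococcus_vulgaris up to the same node: 3 branches. Total: 4 + 3 = 7.

7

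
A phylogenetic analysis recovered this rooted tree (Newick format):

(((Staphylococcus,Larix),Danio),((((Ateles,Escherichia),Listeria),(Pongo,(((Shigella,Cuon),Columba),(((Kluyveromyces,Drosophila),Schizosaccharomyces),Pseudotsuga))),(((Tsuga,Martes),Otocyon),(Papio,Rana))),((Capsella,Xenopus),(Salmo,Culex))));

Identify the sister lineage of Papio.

Papio attaches to the tree at the node subtending (Papio,Rana).
The other lineage descending from that same node — the sister group — is the single tip Rana.

Rana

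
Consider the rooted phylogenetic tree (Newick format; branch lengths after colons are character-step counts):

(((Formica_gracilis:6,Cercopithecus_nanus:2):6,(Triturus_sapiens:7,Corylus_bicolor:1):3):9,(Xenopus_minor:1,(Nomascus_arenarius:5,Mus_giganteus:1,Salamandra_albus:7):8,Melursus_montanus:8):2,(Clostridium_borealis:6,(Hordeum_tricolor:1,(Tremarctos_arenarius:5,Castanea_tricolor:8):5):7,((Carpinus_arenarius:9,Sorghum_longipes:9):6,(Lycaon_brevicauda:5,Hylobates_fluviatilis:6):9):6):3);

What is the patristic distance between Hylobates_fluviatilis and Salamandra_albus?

41

The path runs Hylobates_fluviatilis → … → MRCA → … → Salamandra_albus; the MRCA is the root of the tree.
Branch lengths along that path: 6 + 9 + 6 + 3 + 2 + 8 + 7 = 41.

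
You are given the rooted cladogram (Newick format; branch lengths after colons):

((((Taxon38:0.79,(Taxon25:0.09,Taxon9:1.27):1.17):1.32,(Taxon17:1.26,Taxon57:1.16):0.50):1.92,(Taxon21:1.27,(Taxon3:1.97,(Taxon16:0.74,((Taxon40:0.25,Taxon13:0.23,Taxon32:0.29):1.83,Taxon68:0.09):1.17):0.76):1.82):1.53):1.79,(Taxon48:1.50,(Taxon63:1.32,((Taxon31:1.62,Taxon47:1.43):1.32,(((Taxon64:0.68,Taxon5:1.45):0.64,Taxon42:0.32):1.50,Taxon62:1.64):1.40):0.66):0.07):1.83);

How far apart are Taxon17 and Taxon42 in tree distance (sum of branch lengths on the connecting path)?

The path runs Taxon17 → … → MRCA → … → Taxon42; the MRCA is the root of the tree.
Branch lengths along that path: 1.26 + 0.50 + 1.92 + 1.79 + 1.83 + 0.07 + 0.66 + 1.40 + 1.50 + 0.32 = 11.25.

11.25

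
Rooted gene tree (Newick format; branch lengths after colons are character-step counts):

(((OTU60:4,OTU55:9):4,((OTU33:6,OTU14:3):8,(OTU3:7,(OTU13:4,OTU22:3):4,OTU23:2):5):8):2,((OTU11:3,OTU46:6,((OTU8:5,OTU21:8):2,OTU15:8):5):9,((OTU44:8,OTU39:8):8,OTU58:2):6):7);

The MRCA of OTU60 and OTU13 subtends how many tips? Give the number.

The MRCA of OTU60 and OTU13 is the node subtending ((OTU60,OTU55),((OTU33,OTU14),(OTU3,(OTU13,OTU22),OTU23))).
That clade contains 8 terminal taxa: OTU13, OTU14, OTU22, OTU23, OTU3, OTU33, OTU55, OTU60.

8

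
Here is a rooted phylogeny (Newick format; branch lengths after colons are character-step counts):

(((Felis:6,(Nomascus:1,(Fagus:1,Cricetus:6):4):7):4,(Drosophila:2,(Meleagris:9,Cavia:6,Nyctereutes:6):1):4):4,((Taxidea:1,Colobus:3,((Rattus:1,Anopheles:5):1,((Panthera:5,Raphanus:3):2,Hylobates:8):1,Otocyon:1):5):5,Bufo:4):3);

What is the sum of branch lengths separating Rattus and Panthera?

10

The path runs Rattus → … → MRCA → … → Panthera; the MRCA is the node subtending ((Rattus,Anopheles),((Panthera,Raphanus),Hylobates),Otocyon).
Branch lengths along that path: 1 + 1 + 1 + 2 + 5 = 10.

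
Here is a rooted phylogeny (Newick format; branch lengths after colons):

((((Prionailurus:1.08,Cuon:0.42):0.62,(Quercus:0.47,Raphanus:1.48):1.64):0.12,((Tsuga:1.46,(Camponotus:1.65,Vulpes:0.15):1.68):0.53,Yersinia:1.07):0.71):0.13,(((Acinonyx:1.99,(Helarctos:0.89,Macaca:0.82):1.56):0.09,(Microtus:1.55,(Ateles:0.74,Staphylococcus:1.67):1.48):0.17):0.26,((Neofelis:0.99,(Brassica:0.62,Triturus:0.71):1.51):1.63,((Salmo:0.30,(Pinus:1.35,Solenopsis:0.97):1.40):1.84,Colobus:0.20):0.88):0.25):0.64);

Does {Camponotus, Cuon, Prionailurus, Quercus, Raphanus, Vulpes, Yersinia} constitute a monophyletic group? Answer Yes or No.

The MRCA of the listed taxa subtends (((Prionailurus,Cuon),(Quercus,Raphanus)),((Tsuga,(Camponotus,Vulpes)),Yersinia)).
That clade also contains Tsuga, which is not in the proposed group, so the group is not monophyletic.

No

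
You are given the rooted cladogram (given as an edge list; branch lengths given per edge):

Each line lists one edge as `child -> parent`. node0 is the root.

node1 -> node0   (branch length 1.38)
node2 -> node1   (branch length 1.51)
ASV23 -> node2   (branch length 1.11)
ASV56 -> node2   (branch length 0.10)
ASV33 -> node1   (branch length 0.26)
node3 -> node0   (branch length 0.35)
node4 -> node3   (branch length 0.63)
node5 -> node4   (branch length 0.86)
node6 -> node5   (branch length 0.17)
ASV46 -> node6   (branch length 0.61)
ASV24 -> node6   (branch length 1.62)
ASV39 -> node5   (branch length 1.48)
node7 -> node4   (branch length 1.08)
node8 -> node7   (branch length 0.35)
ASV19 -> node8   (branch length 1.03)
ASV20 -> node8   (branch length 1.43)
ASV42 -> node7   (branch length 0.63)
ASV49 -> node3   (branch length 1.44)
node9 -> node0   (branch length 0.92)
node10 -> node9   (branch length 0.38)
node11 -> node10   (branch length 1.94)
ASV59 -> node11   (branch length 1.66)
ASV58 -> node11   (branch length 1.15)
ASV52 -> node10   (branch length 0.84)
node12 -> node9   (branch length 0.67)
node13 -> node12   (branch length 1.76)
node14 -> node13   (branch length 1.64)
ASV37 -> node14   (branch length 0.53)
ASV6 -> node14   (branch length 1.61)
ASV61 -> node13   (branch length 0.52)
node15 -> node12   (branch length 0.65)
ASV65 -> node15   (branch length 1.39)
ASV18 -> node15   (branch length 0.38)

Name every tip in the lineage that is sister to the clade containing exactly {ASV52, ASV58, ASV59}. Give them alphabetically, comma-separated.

ASV18, ASV37, ASV6, ASV61, ASV65

The clade containing exactly {ASV52, ASV58, ASV59} attaches to the tree at the node subtending (((ASV59,ASV58),ASV52),(((ASV37,ASV6),ASV61),(ASV65,ASV18))).
The other lineage descending from that same node — the sister group — is (((ASV37,ASV6),ASV61),(ASV65,ASV18)); its 5 tips in alphabetical order are the answer.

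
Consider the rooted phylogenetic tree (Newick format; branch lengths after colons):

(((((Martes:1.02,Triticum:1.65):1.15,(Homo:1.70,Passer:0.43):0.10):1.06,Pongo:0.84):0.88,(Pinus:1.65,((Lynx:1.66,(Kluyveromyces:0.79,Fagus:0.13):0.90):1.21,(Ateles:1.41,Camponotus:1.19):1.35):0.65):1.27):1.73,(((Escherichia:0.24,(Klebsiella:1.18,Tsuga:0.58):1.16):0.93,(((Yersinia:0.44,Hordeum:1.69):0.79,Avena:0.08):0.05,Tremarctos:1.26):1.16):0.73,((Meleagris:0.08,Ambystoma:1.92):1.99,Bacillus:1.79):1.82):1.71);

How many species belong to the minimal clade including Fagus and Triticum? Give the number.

11

The MRCA of Fagus and Triticum is the node subtending ((((Martes,Triticum),(Homo,Passer)),Pongo),(Pinus,((Lynx,(Kluyveromyces,Fagus)),(Ateles,Camponotus)))).
That clade contains 11 terminal taxa: Ateles, Camponotus, Fagus, Homo, Kluyveromyces, Lynx, Martes, Passer, Pinus, Pongo, Triticum.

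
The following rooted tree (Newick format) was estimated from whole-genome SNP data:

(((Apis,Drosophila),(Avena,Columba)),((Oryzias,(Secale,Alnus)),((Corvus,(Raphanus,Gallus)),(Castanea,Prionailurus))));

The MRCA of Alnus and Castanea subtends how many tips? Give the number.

8

The MRCA of Alnus and Castanea is the node subtending ((Oryzias,(Secale,Alnus)),((Corvus,(Raphanus,Gallus)),(Castanea,Prionailurus))).
That clade contains 8 terminal taxa: Alnus, Castanea, Corvus, Gallus, Oryzias, Prionailurus, Raphanus, Secale.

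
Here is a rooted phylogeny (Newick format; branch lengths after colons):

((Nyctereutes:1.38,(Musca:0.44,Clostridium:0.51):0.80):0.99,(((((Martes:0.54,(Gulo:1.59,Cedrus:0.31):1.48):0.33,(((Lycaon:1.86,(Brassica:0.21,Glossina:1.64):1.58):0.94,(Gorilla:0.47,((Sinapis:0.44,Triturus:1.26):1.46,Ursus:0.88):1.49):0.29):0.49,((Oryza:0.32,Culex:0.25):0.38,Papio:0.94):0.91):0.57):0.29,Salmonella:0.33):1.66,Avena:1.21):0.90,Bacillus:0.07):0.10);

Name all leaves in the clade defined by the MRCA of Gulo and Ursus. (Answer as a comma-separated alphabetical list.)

Brassica, Cedrus, Culex, Glossina, Gorilla, Gulo, Lycaon, Martes, Oryza, Papio, Sinapis, Triturus, Ursus

Tracing Gulo: it sits inside (Gulo,Cedrus).
Tracing Ursus: it sits inside ((Sinapis,Triturus),Ursus).
The smallest clade enclosing both is ((Martes,(Gulo,Cedrus)),(((Lycaon,(Brassica,Glossina)),(Gorilla,((Sinapis,Triturus),Ursus))),((Oryza,Culex),Papio))); the answer is its 13 terminal taxa in alphabetical order.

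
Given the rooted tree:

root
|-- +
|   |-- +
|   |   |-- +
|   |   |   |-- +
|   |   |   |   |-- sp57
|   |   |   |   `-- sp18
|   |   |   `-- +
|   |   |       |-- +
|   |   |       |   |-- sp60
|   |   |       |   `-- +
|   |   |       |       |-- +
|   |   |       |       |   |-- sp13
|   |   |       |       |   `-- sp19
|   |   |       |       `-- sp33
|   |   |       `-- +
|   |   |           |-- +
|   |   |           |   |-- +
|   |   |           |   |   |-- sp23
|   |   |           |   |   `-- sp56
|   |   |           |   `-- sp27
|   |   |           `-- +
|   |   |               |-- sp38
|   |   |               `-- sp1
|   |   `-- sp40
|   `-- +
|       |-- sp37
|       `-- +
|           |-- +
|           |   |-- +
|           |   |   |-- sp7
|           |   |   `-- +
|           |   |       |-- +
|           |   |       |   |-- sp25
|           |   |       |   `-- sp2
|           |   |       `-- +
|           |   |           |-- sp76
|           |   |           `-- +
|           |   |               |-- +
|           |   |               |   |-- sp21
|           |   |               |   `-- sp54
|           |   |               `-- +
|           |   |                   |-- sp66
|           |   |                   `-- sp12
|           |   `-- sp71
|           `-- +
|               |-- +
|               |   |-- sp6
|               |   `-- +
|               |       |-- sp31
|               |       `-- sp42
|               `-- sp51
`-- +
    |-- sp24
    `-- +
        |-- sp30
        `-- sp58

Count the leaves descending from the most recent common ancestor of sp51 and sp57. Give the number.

The MRCA of sp51 and sp57 is the node subtending ((((sp57,sp18),((sp60,((sp13,sp19),sp33)),(((sp23,sp56),sp27),(sp38,sp1)))),sp40),(sp37,(((sp7,((sp25,sp2),(sp76,((sp21,sp54),(sp66,sp12))))),sp71),((sp6,(sp31,sp42)),sp51)))).
That clade contains 26 terminal taxa: sp1, sp12, sp13, sp18, sp19, sp2, sp21, sp23, sp25, sp27, sp31, sp33, sp37, sp38, sp40, sp42, sp51, sp54, sp56, sp57, sp6, sp60, sp66, sp7, sp71, sp76.

26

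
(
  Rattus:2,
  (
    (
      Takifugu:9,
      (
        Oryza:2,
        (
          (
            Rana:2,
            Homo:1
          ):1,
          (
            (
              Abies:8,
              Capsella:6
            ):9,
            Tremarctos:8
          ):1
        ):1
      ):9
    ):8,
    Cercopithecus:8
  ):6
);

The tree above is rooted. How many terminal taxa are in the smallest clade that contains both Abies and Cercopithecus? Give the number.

8

The MRCA of Abies and Cercopithecus is the node subtending ((Takifugu,(Oryza,((Rana,Homo),((Abies,Capsella),Tremarctos)))),Cercopithecus).
That clade contains 8 terminal taxa: Abies, Capsella, Cercopithecus, Homo, Oryza, Rana, Takifugu, Tremarctos.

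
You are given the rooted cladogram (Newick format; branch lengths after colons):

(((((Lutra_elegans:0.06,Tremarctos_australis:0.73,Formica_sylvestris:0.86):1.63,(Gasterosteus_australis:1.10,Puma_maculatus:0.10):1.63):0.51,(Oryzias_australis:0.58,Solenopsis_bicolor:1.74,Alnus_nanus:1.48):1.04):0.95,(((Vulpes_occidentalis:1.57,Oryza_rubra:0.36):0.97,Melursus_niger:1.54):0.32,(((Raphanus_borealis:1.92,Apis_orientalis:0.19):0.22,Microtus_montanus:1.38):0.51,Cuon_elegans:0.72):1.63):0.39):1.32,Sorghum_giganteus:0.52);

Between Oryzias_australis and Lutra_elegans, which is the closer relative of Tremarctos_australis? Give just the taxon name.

The MRCA of Tremarctos_australis and Lutra_elegans subtends (Lutra_elegans,Tremarctos_australis,Formica_sylvestris) (3 taxa).
The MRCA of Tremarctos_australis and Oryzias_australis subtends (((Lutra_elegans,Tremarctos_australis,Formica_sylvestris),(Gasterosteus_australis,Puma_maculatus)),(Oryzias_australis,Solenopsis_bicolor,Alnus_nanus)) (8 taxa).
The first is nested inside the second, so Tremarctos_australis shares a more recent common ancestor with Lutra_elegans.

Lutra_elegans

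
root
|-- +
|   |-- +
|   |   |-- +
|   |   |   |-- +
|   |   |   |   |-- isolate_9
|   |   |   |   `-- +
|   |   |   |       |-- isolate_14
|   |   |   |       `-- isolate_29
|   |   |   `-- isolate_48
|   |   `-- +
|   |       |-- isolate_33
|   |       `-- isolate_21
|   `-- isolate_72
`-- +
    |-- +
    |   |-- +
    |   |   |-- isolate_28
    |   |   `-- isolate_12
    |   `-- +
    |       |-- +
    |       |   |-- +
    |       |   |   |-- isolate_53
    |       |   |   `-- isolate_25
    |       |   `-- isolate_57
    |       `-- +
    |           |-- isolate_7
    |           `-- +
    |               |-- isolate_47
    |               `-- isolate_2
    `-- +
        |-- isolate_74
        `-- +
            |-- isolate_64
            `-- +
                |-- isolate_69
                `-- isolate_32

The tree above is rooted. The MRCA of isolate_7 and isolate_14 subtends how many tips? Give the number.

The MRCA of isolate_7 and isolate_14 is the root, so the clade is the entire tree.
That clade contains 19 terminal taxa: isolate_12, isolate_14, isolate_2, isolate_21, isolate_25, isolate_28, isolate_29, isolate_32, isolate_33, isolate_47, isolate_48, isolate_53, isolate_57, isolate_64, isolate_69, isolate_7, isolate_72, isolate_74, isolate_9.

19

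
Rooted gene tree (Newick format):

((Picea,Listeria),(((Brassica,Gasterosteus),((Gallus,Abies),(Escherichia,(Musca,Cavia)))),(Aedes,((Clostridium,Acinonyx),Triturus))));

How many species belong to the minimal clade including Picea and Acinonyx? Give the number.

The MRCA of Picea and Acinonyx is the root, so the clade is the entire tree.
That clade contains 13 terminal taxa: Abies, Acinonyx, Aedes, Brassica, Cavia, Clostridium, Escherichia, Gallus, Gasterosteus, Listeria, Musca, Picea, Triturus.

13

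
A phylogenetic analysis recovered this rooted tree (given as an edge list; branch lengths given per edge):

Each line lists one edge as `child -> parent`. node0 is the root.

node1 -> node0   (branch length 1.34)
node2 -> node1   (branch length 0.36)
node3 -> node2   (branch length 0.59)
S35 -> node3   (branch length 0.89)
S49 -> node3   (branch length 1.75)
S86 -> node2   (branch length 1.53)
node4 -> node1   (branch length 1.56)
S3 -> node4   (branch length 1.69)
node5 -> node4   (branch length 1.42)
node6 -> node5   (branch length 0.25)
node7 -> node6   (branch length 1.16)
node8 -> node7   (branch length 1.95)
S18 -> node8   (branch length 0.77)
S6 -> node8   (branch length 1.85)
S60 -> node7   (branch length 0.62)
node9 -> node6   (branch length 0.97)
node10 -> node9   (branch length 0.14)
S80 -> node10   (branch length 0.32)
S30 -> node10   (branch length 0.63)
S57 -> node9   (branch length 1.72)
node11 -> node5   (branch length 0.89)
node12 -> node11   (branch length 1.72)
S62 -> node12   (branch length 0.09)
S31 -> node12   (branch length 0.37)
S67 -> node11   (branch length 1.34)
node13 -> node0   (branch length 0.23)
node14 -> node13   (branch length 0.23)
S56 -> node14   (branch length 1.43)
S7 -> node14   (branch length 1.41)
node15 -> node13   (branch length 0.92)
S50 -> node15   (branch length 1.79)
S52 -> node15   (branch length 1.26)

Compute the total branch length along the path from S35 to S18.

8.95

The path runs S35 → … → MRCA → … → S18; the MRCA is the node subtending (((S35,S49),S86),(S3,((((S18,S6),S60),((S80,S30),S57)),((S62,S31),S67)))).
Branch lengths along that path: 0.89 + 0.59 + 0.36 + 1.56 + 1.42 + 0.25 + 1.16 + 1.95 + 0.77 = 8.95.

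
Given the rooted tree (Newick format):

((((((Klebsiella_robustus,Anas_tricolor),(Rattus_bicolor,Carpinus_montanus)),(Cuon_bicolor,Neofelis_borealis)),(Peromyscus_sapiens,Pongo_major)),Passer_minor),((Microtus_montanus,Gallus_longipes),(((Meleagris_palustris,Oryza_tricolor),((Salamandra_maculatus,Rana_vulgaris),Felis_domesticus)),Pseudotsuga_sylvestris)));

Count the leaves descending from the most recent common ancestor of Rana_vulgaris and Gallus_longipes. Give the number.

The MRCA of Rana_vulgaris and Gallus_longipes is the node subtending ((Microtus_montanus,Gallus_longipes),(((Meleagris_palustris,Oryza_tricolor),((Salamandra_maculatus,Rana_vulgaris),Felis_domesticus)),Pseudotsuga_sylvestris)).
That clade contains 8 terminal taxa: Felis_domesticus, Gallus_longipes, Meleagris_palustris, Microtus_montanus, Oryza_tricolor, Pseudotsuga_sylvestris, Rana_vulgaris, Salamandra_maculatus.

8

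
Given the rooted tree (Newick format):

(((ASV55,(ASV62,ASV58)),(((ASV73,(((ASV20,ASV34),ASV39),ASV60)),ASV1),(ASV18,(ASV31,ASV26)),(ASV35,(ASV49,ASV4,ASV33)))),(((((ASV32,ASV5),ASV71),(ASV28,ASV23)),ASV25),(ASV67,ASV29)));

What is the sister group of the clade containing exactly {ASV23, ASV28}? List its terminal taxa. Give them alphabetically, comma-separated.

ASV32, ASV5, ASV71

The clade containing exactly {ASV23, ASV28} attaches to the tree at the node subtending (((ASV32,ASV5),ASV71),(ASV28,ASV23)).
The other lineage descending from that same node — the sister group — is ((ASV32,ASV5),ASV71); its 3 tips in alphabetical order are the answer.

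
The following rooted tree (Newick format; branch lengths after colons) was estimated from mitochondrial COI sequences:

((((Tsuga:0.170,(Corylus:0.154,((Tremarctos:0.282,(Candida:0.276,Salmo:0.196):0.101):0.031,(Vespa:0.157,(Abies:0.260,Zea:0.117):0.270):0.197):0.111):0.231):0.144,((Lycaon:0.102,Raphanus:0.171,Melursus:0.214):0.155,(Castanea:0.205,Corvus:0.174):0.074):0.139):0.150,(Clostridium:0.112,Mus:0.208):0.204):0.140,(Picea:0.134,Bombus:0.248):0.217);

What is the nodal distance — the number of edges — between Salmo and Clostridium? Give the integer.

9

The MRCA of Salmo and Clostridium is the node subtending (((Tsuga,(Corylus,((Tremarctos,(Candida,Salmo)),(Vespa,(Abies,Zea))))),((Lycaon,Raphanus,Melursus),(Castanea,Corvus))),(Clostridium,Mus)).
From Salmo up to that node: 7 branches. From Clostridium up to the same node: 2 branches. Total: 7 + 2 = 9.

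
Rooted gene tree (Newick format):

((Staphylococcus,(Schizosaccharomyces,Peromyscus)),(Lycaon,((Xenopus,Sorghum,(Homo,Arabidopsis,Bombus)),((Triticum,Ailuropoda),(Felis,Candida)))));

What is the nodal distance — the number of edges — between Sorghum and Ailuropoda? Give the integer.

5

The MRCA of Sorghum and Ailuropoda is the node subtending ((Xenopus,Sorghum,(Homo,Arabidopsis,Bombus)),((Triticum,Ailuropoda),(Felis,Candida))).
From Sorghum up to that node: 2 branches. From Ailuropoda up to the same node: 3 branches. Total: 2 + 3 = 5.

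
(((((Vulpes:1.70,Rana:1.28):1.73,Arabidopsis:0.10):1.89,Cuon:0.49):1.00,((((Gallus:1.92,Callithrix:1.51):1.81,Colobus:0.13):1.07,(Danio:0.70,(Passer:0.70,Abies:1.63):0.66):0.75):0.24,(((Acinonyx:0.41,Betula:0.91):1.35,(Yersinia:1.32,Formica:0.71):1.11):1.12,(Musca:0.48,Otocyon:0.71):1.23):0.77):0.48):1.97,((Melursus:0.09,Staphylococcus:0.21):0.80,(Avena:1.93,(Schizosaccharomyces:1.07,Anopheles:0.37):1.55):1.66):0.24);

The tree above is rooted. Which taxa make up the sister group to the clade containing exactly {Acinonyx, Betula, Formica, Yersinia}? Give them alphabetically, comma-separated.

Musca, Otocyon

The clade containing exactly {Acinonyx, Betula, Formica, Yersinia} attaches to the tree at the node subtending (((Acinonyx,Betula),(Yersinia,Formica)),(Musca,Otocyon)).
The other lineage descending from that same node — the sister group — is (Musca,Otocyon); its 2 tips in alphabetical order are the answer.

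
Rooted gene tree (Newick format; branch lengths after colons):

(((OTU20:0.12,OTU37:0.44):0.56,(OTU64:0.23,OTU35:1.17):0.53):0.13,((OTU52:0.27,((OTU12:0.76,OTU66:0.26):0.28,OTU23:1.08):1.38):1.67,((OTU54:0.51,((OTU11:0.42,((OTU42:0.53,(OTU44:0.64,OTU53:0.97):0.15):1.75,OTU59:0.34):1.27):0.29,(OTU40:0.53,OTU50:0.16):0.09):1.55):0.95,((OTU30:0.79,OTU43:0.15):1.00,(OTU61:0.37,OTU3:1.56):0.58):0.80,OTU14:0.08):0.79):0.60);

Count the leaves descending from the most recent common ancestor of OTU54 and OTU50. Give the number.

The MRCA of OTU54 and OTU50 is the node subtending (OTU54,((OTU11,((OTU42,(OTU44,OTU53)),OTU59)),(OTU40,OTU50))).
That clade contains 8 terminal taxa: OTU11, OTU40, OTU42, OTU44, OTU50, OTU53, OTU54, OTU59.

8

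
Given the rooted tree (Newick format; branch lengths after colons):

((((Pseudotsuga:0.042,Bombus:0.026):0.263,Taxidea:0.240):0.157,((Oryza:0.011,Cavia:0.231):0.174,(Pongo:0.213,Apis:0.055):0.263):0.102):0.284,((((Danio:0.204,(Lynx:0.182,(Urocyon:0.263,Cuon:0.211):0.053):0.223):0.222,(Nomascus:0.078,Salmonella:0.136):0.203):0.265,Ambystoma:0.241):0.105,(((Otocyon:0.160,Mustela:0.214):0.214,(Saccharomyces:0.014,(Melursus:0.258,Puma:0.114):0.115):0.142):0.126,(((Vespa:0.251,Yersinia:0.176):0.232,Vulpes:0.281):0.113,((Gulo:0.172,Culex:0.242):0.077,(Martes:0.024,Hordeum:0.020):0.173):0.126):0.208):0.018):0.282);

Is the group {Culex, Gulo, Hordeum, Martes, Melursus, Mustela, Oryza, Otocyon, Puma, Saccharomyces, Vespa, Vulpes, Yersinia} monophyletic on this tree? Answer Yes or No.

No

The MRCA of the listed taxa is the root, so the smallest clade containing them is the whole tree.
That clade also contains Ambystoma, Apis, Bombus, Cavia, Cuon, Danio, Lynx, Nomascus, Pongo, Pseudotsuga, Salmonella, Taxidea, Urocyon, which are not in the proposed group, so the group is not monophyletic.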